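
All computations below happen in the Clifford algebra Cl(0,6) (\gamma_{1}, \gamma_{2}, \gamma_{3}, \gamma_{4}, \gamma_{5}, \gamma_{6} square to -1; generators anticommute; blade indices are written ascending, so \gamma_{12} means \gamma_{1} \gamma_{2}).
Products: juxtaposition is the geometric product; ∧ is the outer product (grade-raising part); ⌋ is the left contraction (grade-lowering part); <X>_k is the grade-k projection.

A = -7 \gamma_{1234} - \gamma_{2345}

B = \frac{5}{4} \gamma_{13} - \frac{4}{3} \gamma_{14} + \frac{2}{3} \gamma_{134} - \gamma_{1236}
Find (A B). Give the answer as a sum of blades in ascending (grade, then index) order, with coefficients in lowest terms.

step 1: \frac{14}{3} \gamma_{2} - \frac{28}{3} \gamma_{23} - \frac{35}{4} \gamma_{24} - 7 \gamma_{46} + \frac{2}{3} \gamma_{125} + \frac{4}{3} \gamma_{1235} + \frac{5}{4} \gamma_{1245} - \gamma_{1456}
Answer: \frac{14}{3} \gamma_{2} - \frac{28}{3} \gamma_{23} - \frac{35}{4} \gamma_{24} - 7 \gamma_{46} + \frac{2}{3} \gamma_{125} + \frac{4}{3} \gamma_{1235} + \frac{5}{4} \gamma_{1245} - \gamma_{1456}


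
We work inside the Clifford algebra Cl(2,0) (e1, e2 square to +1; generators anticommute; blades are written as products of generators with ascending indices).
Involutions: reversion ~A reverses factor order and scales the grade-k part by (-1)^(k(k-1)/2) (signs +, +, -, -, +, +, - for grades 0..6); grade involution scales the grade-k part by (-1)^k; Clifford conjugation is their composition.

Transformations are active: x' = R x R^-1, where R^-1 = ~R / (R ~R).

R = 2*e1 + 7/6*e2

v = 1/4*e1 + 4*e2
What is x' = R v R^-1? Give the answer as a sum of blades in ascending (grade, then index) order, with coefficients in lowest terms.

~R = 2*e1 + 7/6*e2, and R ~R = 193/36, so R^-1 = ~R / (193/36).
R v = 31/6 + 185/24*e1 e2
Answer: 2783/772*e1 - 338/193*e2


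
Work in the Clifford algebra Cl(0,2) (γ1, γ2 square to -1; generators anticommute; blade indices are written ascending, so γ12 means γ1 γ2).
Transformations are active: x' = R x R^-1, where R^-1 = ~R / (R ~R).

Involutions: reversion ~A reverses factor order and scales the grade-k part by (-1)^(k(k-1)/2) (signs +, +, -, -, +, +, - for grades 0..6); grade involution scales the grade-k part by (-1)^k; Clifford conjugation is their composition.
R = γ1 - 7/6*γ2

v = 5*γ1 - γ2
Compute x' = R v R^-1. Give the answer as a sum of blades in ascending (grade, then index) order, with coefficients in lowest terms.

~R = γ1 - 7/6*γ2, and R ~R = -85/36, so R^-1 = ~R / (-85/36).
R v = -37/6 + 29/6*γ12
Answer: 19/85*γ1 - 433/85*γ2


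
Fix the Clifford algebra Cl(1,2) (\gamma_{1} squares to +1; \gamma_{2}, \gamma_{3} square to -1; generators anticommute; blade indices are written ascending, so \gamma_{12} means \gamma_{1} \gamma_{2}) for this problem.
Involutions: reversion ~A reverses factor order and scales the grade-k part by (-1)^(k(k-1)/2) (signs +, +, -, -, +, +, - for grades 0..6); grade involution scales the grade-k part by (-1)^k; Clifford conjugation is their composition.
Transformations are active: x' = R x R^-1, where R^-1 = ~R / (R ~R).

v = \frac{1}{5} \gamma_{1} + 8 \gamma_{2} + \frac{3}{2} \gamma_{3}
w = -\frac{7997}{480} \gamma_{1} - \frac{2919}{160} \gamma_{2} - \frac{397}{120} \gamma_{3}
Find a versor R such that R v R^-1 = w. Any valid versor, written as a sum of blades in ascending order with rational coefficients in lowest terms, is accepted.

Since q(v) = q(w) = -\frac{6621}{100}, the sum R = v + w = -\frac{7901}{480} \gamma_{1} - \frac{1639}{160} \gamma_{2} - \frac{217}{120} \gamma_{3} does the job whenever invertible.
Answer: -\frac{7901}{480} \gamma_{1} - \frac{1639}{160} \gamma_{2} - \frac{217}{120} \gamma_{3}


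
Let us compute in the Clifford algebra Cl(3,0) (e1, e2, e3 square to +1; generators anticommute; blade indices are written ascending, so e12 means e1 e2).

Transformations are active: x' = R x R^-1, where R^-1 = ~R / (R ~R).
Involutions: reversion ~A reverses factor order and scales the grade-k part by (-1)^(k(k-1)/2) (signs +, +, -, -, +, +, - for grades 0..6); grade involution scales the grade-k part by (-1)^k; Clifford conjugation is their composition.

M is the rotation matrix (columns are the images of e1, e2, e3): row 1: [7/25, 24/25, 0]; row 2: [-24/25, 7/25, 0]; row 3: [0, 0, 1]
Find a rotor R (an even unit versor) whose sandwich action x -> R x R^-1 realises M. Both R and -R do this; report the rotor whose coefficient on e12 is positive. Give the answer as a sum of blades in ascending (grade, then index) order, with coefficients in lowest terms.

Method: write R = a + b12*e12 + b13*e13 + b23*e23 with a^2 + b12^2 + b13^2 + b23^2 = 1 (so R^-1 = ~R). Expanding the columns R e_j ~R gives tr M = 4a^2 - 1 and, from the antisymmetric part, M21 - M12 = -4a*b12, M13 - M31 = 4a*b13, M32 - M23 = -4a*b23.
Here tr M = 39/25, so a^2 = (1 + tr M)/4 = 16/25 and a = ±4/5. Taking a = 4/5: M21 - M12 = -48/25, M13 - M31 = 0, M32 - M23 = 0, giving b12 = 3/5, b13 = 0, b23 = 0, i.e. R = 4/5 + 3/5*e12.
Its e12 coefficient is already positive.
Answer: 4/5 + 3/5*e12. Note: both R and -R realise this M (trace 39/25); the covering map identifies them, and the e12-coefficient sign is the tie-breaker.


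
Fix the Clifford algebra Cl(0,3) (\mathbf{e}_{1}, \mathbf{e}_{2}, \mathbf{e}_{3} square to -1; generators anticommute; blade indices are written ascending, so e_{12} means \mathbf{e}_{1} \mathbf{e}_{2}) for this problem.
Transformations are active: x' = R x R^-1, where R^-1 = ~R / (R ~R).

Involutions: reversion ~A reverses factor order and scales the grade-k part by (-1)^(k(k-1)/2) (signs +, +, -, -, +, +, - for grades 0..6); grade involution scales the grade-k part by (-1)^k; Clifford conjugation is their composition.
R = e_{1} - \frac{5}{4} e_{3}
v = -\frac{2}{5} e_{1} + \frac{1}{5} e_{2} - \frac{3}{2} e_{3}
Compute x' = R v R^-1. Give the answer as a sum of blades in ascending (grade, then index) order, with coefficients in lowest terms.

~R = e_{1} - \frac{5}{4} e_{3}, and R ~R = -\frac{41}{16}, so R^-1 = ~R / (-\frac{41}{16}).
R v = -\frac{59}{40} + \frac{1}{5} e_{12} - 2 e_{13} + \frac{1}{4} e_{23}
Answer: \frac{318}{205} e_{1} - \frac{1}{5} e_{2} + \frac{5}{82} e_{3}


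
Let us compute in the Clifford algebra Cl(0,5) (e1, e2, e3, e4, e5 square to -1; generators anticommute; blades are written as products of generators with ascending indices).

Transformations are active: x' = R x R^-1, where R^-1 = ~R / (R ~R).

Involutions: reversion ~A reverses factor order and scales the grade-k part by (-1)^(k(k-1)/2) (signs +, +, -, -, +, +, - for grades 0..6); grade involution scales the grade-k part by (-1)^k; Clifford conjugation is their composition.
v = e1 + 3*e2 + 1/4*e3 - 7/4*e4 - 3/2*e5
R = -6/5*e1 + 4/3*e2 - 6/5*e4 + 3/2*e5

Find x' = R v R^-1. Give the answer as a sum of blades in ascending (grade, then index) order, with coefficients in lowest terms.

~R = -6/5*e1 + 4/3*e2 - 6/5*e4 + 3/2*e5, and R ~R = -6217/900, so R^-1 = ~R / (-6217/900).
R v = -53/20 - 74/15*e1 e2 - 3/10*e1 e3 + 33/10*e1 e4 + 3/10*e1 e5 + 1/3*e2 e3 + 19/15*e2 e4 - 13/2*e2 e5 + 3/10*e3 e4 - 3/8*e3 e5 + 177/40*e4 e5
Answer: -11941/6217*e1 - 12291/6217*e2 - 1/4*e3 + 20623/24868*e4 + 32961/12434*e5


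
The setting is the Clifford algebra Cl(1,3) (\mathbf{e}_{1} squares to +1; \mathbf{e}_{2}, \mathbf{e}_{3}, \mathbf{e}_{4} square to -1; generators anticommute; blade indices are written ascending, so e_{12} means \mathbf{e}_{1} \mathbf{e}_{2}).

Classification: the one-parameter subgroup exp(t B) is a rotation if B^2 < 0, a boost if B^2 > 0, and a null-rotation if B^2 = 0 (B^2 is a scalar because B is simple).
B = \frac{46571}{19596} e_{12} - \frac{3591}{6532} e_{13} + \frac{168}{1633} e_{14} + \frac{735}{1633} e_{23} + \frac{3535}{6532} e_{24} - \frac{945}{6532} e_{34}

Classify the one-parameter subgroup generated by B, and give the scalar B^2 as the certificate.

B^2 term by term: the squares give (\frac{46571}{19596})^2*(e_{12})^2 + (-\frac{3591}{6532})^2*(e_{13})^2 + (\frac{168}{1633})^2*(e_{14})^2 + (\frac{735}{1633})^2*(e_{23})^2 + (\frac{3535}{6532})^2*(e_{24})^2 + (-\frac{945}{6532})^2*(e_{34})^2 = \frac{2168858041}{384003216}*(+1) + \frac{12895281}{42667024}*(+1) + \frac{28224}{2666689}*(+1) + \frac{540225}{2666689}*(-1) + \frac{12496225}{42667024}*(-1) + \frac{893025}{42667024}*(-1) = \frac{49}{9} (each basis 2-blade squares to minus the product of its generators' squares); cross terms between blades sharing an index anticommute and cancel; the commuting (index-disjoint) pairs give grade-4 terms 2*c*c'*(blade product), which cancel blade by blade — e_{1234}: -\frac{14669865}{21333512} + \frac{12694185}{21333512} + \frac{246960}{2666689} = 0 — confirming B is simple. So B^2 = \frac{49}{9}.
Answer: boost, certificate B^2 = \frac{49}{9}. B^2 = \frac{49}{9} is basis-independent, so its sign is the whole story.


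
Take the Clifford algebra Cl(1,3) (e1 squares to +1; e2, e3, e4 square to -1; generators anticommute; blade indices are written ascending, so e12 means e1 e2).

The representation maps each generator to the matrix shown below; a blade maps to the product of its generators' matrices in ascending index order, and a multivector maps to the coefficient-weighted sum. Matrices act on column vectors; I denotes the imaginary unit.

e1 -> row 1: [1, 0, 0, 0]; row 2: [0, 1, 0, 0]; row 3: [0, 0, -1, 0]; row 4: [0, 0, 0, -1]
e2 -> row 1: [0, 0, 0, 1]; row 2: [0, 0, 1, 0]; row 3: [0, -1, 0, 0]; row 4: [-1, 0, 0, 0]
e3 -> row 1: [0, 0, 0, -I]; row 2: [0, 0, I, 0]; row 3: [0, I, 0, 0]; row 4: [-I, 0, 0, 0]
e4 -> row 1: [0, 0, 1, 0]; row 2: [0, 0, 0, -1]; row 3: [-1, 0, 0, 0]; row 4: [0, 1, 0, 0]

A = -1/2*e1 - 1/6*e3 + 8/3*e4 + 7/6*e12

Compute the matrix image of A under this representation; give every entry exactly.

Bivector images (products of the table entries): rho(e12) = rho(e1)rho(e2) = row 1: [0, 0, 0, 1]; row 2: [0, 0, 1, 0]; row 3: [0, 1, 0, 0]; row 4: [1, 0, 0, 0].
M = (-1/2)*rho(e1) + (-1/6)*rho(e3) + (8/3)*rho(e4) + (7/6)*rho(e12), summed entrywise:
Answer: row 1: [-1/2, 0, 8/3, 7/6 + I/6]; row 2: [0, -1/2, 7/6 - I/6, -8/3]; row 3: [-8/3, 7/6 - I/6, 1/2, 0]; row 4: [7/6 + I/6, 8/3, 0, 1/2]


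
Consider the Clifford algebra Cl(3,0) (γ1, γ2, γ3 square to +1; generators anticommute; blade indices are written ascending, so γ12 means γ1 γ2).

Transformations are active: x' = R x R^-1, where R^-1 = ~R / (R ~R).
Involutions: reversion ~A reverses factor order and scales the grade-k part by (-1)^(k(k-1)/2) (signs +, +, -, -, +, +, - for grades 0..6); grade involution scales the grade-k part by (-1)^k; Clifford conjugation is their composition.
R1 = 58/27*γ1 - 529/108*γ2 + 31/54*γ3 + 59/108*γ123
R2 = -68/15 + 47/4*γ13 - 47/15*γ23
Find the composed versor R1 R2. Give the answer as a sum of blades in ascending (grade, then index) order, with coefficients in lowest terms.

Distribute over the terms of R2 (each basis-blade product reordered to ascending indices, repeated generators contracted through their squares):
R1 (-68/15) = -3944/405*γ1 + 8993/405*γ2 - 1054/405*γ3 - 1003/405*γ123
R1 (47/4*γ13) = -1457/216*γ1 + 2773/432*γ2 + 1363/54*γ3 + 24863/432*γ123
R1 (-47/15*γ23) = 2773/1620*γ1 + 1457/810*γ2 + 24863/1620*γ3 - 2726/405*γ123
Summing the partial products and collecting blades:
Answer: -47861/3240*γ1 + 65713/2160*γ2 + 61537/1620*γ3 + 11603/240*γ123


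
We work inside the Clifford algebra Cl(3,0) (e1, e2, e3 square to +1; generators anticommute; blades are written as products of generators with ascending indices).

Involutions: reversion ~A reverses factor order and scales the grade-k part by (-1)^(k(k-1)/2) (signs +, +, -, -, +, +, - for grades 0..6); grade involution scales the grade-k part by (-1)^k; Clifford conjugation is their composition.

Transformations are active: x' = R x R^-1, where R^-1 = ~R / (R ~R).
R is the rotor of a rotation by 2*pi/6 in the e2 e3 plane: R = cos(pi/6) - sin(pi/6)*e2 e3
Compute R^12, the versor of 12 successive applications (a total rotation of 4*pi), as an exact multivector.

Rotor phase runs at HALF the rotation angle; powers of one rotor simply add phase, so after 12 steps in e2 e3 the phase is 12*pi/6 = 2*pi and R^12 = cos(2*pi) - sin(2*pi)*e2 e3.
cos(2*pi) = 1 and sin(2*pi) = 0, so R^12 = 1. The total rotation 4*pi is 2 full turns, so every vector returns to itself, yet the rotor is +1, back on the identity sheet (an even number of 2*pi turns).
Answer: 1


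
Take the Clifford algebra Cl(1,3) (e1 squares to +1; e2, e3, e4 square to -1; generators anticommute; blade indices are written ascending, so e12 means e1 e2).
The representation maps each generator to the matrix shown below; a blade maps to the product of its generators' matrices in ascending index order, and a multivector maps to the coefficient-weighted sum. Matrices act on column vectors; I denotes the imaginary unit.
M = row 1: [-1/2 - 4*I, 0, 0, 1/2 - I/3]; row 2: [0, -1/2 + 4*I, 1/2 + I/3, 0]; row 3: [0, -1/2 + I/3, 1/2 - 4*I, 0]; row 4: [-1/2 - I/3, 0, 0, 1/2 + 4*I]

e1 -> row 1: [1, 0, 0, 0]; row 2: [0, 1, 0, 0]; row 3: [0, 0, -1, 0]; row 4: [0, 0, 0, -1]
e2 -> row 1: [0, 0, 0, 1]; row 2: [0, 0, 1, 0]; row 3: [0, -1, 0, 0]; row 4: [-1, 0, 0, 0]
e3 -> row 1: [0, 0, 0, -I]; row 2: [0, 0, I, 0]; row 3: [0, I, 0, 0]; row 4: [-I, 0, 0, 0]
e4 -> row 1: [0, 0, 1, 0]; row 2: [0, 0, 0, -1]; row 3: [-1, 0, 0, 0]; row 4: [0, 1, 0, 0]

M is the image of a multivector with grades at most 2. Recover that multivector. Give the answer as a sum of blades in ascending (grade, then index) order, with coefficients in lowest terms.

Method: the blade images are trace-orthogonal — tr(rho(e_A) rho(e_B)^-1) = 4 if A = B and 0 otherwise — and rho(e_A)^-1 = (e_A)^2 * rho(e_A) with (e_A)^2 = +1 or -1, so the coefficient of e_A in the preimage is (e_A)^2 * tr(M rho(e_A))/4.
Nonzero projections over blades of grade <= 2: e1: (e1)^2 = +1, tr(M rho(e1)) = -2, coefficient -1/2; e2: (e2)^2 = -1, tr(M rho(e2)) = -2, coefficient 1/2; e3: (e3)^2 = -1, tr(M rho(e3)) = -4/3, coefficient 1/3; e23: (e23)^2 = -1, tr(M rho(e23)) = -16, coefficient 4. Every other blade of grade <= 2 projects to 0.
Answer: -1/2*e1 + 1/2*e2 + 1/3*e3 + 4*e23


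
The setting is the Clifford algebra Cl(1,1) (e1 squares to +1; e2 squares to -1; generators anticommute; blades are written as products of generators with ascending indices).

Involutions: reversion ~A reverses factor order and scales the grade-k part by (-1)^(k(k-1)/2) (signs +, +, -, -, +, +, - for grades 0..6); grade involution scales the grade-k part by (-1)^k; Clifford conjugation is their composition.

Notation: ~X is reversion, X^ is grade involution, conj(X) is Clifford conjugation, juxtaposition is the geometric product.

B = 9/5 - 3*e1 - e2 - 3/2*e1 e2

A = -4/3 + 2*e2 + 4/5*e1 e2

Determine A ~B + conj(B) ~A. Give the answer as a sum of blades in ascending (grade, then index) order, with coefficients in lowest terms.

first term: 4/5 + 39/5*e1 + 22/3*e2 + 136/25*e1 e2
second term: -28/5 - 39/5*e1 - 2/15*e2 + 64/25*e1 e2
Answer: -24/5 + 36/5*e2 + 8*e1 e2


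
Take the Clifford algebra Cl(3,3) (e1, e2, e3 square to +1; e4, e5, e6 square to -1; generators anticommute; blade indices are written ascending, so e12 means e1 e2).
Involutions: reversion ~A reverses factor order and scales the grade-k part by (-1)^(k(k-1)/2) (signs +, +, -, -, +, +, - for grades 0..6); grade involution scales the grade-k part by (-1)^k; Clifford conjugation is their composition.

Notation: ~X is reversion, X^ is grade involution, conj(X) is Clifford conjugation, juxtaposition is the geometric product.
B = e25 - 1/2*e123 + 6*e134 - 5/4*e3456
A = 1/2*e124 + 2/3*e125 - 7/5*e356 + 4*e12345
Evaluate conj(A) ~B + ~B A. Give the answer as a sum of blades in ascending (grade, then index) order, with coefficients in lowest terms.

first term: -2/3*e1 - 7/4*e4 - 3*e23 + 24*e25 + 1/4*e34 + 1/3*e35 + 2*e45 - 5*e126 + 4*e134 + 1/2*e145 - 7/5*e236 - 7/10*e1256 - 42/5*e1456 - 4*e2345 + 5/6*e12346 - 5/8*e12356
second term: -2/3*e1 + 7/4*e4 + 3*e23 - 24*e25 - 1/4*e34 - 1/3*e35 - 2*e45 - 5*e126 - 4*e134 - 1/2*e145 + 7/5*e236 - 7/10*e1256 - 42/5*e1456 - 4*e2345 - 5/6*e12346 + 5/8*e12356
Answer: -4/3*e1 - 10*e126 - 7/5*e1256 - 84/5*e1456 - 8*e2345


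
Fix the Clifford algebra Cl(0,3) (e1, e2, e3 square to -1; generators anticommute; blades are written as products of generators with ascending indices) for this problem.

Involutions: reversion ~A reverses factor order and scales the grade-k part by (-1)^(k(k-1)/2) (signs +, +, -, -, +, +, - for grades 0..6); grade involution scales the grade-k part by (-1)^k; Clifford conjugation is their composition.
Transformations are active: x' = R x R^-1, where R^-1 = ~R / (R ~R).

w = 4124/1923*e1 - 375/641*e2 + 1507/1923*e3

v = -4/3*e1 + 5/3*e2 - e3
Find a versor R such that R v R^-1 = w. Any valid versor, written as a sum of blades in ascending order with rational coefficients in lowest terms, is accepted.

Why this works: both vectors square to -50/9, so q(v) = q(w) and R = v + w = 520/641*e1 + 2080/1923*e2 - 416/1923*e3 carries v to w — its own direction survives, the complement (v - w)/2 flips.
Answer: 520/641*e1 + 2080/1923*e2 - 416/1923*e3


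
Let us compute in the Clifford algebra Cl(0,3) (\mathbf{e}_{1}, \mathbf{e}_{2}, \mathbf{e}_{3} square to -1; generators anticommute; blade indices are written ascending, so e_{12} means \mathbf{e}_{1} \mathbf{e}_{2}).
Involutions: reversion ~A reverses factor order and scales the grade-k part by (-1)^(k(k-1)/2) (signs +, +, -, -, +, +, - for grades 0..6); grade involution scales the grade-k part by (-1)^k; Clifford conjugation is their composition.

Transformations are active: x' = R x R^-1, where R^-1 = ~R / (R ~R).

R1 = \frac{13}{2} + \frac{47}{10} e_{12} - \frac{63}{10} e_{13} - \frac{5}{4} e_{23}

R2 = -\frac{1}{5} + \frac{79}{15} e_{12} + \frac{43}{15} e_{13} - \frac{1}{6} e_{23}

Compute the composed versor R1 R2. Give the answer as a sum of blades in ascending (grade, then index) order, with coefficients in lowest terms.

Distribute over the terms of R1 (each basis-blade product reordered to ascending indices, repeated generators contracted through their squares):
(\frac{13}{2}) R2 = -\frac{13}{10} + \frac{1027}{30} e_{12} + \frac{559}{30} e_{13} - \frac{13}{12} e_{23}
(\frac{47}{10} e_{12}) R2 = -\frac{3713}{150} - \frac{47}{50} e_{12} + \frac{47}{60} e_{13} + \frac{2021}{150} e_{23}
(-\frac{63}{10} e_{13}) R2 = \frac{903}{50} + \frac{21}{20} e_{12} + \frac{63}{50} e_{13} + \frac{1659}{50} e_{23}
(-\frac{5}{4} e_{23}) R2 = -\frac{5}{24} + \frac{43}{12} e_{12} - \frac{79}{12} e_{13} + \frac{1}{4} e_{23}
Summing the partial products and collecting blades:
Answer: -\frac{4921}{600} + \frac{5689}{150} e_{12} + \frac{1057}{75} e_{13} + \frac{2291}{50} e_{23}


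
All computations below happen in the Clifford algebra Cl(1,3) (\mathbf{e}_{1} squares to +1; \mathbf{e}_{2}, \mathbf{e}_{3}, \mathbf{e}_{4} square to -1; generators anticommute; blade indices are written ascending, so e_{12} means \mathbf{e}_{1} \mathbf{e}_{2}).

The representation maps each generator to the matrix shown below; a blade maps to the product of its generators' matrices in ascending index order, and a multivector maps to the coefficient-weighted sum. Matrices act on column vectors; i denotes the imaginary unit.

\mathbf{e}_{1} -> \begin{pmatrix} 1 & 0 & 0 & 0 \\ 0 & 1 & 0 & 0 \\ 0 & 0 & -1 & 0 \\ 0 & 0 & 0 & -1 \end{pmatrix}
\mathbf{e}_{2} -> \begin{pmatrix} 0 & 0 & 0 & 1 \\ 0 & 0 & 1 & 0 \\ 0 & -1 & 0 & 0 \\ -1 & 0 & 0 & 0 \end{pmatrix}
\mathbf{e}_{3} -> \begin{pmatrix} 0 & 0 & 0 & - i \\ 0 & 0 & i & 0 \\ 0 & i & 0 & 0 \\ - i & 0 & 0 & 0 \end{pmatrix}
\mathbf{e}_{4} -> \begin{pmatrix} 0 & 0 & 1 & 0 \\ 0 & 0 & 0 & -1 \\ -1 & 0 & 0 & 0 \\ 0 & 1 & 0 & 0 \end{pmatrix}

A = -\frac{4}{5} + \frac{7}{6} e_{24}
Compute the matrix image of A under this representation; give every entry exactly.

Bivector images (products of the table entries): rho(e_{24}) = rho(\mathbf{e}_{2})rho(\mathbf{e}_{4}) = \begin{pmatrix} 0 & 1 & 0 & 0 \\ -1 & 0 & 0 & 0 \\ 0 & 0 & 0 & 1 \\ 0 & 0 & -1 & 0 \end{pmatrix}.
M = (-\frac{4}{5})*1 + (\frac{7}{6})*rho(e_{24}), summed entrywise (1 is the identity matrix):
Answer: \begin{pmatrix} - \frac{4}{5} & \frac{7}{6} & 0 & 0 \\ - \frac{7}{6} & - \frac{4}{5} & 0 & 0 \\ 0 & 0 & - \frac{4}{5} & \frac{7}{6} \\ 0 & 0 & - \frac{7}{6} & - \frac{4}{5} \end{pmatrix}


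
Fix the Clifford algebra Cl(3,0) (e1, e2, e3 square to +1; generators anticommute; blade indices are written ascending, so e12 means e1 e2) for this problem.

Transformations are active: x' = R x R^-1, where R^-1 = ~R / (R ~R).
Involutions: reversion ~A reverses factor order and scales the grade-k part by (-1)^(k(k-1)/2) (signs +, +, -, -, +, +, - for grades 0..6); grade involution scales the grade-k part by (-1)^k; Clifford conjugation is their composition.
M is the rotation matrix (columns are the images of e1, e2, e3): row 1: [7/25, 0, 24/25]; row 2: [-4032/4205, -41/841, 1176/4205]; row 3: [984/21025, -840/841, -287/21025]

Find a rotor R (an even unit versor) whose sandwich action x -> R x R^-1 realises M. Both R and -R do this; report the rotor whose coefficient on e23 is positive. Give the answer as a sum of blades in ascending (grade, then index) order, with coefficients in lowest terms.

Method: write R = a + b12*e12 + b13*e13 + b23*e23 with a^2 + b12^2 + b13^2 + b23^2 = 1 (so R^-1 = ~R). Expanding the columns R e_j ~R gives tr M = 4a^2 - 1 and, from the antisymmetric part, M21 - M12 = -4a*b12, M13 - M31 = 4a*b13, M32 - M23 = -4a*b23.
Here tr M = 183/841, so a^2 = (1 + tr M)/4 = 256/841 and a = ±16/29. Taking a = 16/29: M21 - M12 = -4032/4205, M13 - M31 = 768/841, M32 - M23 = -5376/4205, giving b12 = 63/145, b13 = 12/29, b23 = 84/145, i.e. R = 16/29 + 63/145*e12 + 12/29*e13 + 84/145*e23.
Its e23 coefficient is already positive.
Answer: 16/29 + 63/145*e12 + 12/29*e13 + 84/145*e23. Note: both R and -R realise this M (trace 183/841); the covering map identifies them, and the e23-coefficient sign is the tie-breaker.


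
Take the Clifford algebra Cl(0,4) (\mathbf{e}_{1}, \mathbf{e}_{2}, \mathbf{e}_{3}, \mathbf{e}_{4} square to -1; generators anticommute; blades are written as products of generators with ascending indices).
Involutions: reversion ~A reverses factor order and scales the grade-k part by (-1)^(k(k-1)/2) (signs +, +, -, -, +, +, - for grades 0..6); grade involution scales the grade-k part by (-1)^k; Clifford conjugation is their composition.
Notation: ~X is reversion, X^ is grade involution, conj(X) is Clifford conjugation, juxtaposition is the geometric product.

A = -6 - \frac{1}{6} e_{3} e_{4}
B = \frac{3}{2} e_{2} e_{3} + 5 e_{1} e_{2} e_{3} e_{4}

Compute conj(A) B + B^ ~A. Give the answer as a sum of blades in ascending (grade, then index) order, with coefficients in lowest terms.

first term: -\frac{5}{6} e_{1} e_{2} - 9 e_{2} e_{3} + \frac{1}{4} e_{2} e_{4} - 30 e_{1} e_{2} e_{3} e_{4}
second term: -\frac{5}{6} e_{1} e_{2} - 9 e_{2} e_{3} - \frac{1}{4} e_{2} e_{4} - 30 e_{1} e_{2} e_{3} e_{4}
Answer: -\frac{5}{3} e_{1} e_{2} - 18 e_{2} e_{3} - 60 e_{1} e_{2} e_{3} e_{4}


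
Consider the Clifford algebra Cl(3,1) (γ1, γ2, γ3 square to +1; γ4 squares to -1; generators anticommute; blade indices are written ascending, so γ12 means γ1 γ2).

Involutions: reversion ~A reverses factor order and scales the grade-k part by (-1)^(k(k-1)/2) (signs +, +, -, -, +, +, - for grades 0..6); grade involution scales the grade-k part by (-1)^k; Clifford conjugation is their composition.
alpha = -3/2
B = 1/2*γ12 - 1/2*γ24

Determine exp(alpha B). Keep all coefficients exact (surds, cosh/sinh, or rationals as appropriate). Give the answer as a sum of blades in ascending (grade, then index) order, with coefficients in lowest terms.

B^2 term by term: the squares give (1/2)^2*(γ12)^2 + (-1/2)^2*(γ24)^2 = 1/4*(-1) + 1/4*(+1) = 0 (each basis 2-blade squares to minus the product of its generators' squares); cross terms between blades sharing an index anticommute and cancel. So B^2 = 0.
B^2 = 0, hence only two terms survive: exp(alpha B) = 1 + alpha B (parabolic case).
Answer: 1 - 3/4*γ12 + 3/4*γ24


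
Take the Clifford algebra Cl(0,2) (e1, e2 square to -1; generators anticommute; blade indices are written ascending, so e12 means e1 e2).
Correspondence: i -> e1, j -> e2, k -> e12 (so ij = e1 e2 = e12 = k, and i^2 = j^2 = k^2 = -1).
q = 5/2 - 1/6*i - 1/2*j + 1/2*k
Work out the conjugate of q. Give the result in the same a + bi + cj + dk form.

In blades: q = 5/2 - 1/6*e1 - 1/2*e2 + 1/2*e12.
Conjugation here is Clifford conjugation: the scalar is fixed and the grade-1 and grade-2 blades all flip sign, giving 5/2 + 1/6*e1 + 1/2*e2 - 1/2*e12; translating back:
Answer: 5/2 + 1/6*i + 1/2*j - 1/2*k


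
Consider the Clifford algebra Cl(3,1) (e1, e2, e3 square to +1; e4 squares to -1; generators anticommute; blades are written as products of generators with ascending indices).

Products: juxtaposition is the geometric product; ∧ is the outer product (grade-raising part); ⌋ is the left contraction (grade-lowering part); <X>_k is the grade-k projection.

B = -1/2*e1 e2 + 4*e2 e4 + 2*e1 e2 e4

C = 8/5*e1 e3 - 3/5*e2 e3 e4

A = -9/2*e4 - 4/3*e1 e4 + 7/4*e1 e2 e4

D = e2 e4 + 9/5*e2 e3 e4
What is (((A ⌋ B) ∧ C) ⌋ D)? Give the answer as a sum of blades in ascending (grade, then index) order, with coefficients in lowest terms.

step 1: 7/2 - 46/3*e2 + 9*e1 e2
step 2: 28/5*e1 e3 + 368/15*e1 e2 e3 - 21/10*e2 e3 e4
step 3: -189/50
Answer: -189/50


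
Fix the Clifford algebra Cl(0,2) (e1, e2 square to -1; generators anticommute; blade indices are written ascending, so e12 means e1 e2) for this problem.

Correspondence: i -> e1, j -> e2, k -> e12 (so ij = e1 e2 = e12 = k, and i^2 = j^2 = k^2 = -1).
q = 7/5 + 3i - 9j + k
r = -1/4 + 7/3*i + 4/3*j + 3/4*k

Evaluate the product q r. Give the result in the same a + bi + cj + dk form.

In blades: q = 7/5 + 3*e1 - 9*e2 + e12, r = -1/4 + 7/3*e1 + 4/3*e2 + 3/4*e12.
Distribute q over r term by term (generator squares from the signature, products reordered to ascending indices): (7/5)*r = -7/20 + 49/15*e1 + 28/15*e2 + 21/20*e12; (3*e1)*r = -7 - 3/4*e1 - 9/4*e2 + 4*e12; (-9*e2)*r = 12 - 27/4*e1 + 9/4*e2 + 21*e12; (e12)*r = -3/4 - 4/3*e1 + 7/3*e2 - 1/4*e12.
Sum: 39/10 - 167/30*e1 + 21/5*e2 + 129/5*e12; translating back through the correspondence:
Answer: 39/10 - 167/30*i + 21/5*j + 129/5*k


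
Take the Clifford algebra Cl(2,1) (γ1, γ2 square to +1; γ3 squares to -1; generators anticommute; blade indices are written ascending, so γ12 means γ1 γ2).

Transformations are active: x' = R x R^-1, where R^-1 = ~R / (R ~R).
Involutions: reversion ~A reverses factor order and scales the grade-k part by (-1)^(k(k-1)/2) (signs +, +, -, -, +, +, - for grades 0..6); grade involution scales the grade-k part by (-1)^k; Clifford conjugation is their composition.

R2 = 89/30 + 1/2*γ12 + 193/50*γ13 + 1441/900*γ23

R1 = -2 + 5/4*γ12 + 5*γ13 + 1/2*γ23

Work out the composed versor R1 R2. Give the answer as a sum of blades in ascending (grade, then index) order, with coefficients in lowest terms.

Distribute over the terms of R1 (each basis-blade product reordered to ascending indices, repeated generators contracted through their squares):
(-2) R2 = -89/15 - γ12 - 193/25*γ13 - 1441/450*γ23
(5/4*γ12) R2 = -5/8 + 89/24*γ12 + 1441/720*γ13 - 193/40*γ23
(5*γ13) R2 = 193/10 + 1441/180*γ12 + 89/6*γ13 + 5/2*γ23
(1/2*γ23) R2 = 1441/1800 - 193/100*γ12 - 1/4*γ13 + 89/60*γ23
Summing the partial products and collecting blades:
Answer: 3047/225 + 15811/1800*γ12 + 31913/3600*γ13 - 7279/1800*γ23


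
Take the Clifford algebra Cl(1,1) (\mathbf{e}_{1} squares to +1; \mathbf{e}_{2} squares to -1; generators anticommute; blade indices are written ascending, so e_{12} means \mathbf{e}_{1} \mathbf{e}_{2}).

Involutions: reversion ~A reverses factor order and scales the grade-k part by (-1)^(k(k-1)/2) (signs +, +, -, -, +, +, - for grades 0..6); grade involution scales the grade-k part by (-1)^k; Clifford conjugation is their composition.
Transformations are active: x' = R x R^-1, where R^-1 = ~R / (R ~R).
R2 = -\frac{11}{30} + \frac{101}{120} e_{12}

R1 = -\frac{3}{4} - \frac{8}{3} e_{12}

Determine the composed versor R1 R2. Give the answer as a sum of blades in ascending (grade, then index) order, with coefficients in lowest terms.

Distribute over the terms of R1 (each basis-blade product reordered to ascending indices, repeated generators contracted through their squares):
(-\frac{3}{4}) R2 = \frac{11}{40} - \frac{101}{160} e_{12}
(-\frac{8}{3} e_{12}) R2 = -\frac{101}{45} + \frac{44}{45} e_{12}
Summing the partial products and collecting blades:
Answer: -\frac{709}{360} + \frac{499}{1440} e_{12}


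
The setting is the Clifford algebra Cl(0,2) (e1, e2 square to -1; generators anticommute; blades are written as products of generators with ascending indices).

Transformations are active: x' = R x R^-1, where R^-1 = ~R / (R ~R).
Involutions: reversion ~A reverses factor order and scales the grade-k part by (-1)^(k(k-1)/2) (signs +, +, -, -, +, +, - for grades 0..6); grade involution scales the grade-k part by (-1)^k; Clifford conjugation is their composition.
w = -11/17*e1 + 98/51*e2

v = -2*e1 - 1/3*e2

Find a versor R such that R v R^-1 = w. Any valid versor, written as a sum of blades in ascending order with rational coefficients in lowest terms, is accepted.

The midline construction: v and w both square to -37/9, so reflecting in their sum -45/17*e1 + 27/17*e2 exchanges them.
Answer: -45/17*e1 + 27/17*e2


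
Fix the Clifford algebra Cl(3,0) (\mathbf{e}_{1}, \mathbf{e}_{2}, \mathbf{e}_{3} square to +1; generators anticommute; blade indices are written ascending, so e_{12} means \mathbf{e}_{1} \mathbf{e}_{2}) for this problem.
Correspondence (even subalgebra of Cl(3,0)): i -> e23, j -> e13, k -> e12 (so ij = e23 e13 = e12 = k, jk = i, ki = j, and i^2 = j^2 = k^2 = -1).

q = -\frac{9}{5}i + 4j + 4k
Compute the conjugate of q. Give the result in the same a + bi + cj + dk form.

In blades: q = 4 e_{12} + 4 e_{13} - \frac{9}{5} e_{23}.
Quaternion conjugation is reversion on the even subalgebra: the scalar is fixed and every grade-2 blade flips sign, giving -4 e_{12} - 4 e_{13} + \frac{9}{5} e_{23}; translating back:
Answer: \frac{9}{5}i - 4j - 4k


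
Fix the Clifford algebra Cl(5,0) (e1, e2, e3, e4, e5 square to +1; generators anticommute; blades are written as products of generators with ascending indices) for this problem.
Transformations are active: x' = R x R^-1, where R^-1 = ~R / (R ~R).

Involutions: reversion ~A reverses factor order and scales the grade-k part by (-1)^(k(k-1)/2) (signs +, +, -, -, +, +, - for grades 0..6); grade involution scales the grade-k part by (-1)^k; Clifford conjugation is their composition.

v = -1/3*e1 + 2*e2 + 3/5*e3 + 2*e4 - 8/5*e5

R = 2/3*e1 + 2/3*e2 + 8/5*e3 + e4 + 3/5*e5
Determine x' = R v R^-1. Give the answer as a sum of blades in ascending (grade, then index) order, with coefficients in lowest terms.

~R = 2/3*e1 + 2/3*e2 + 8/5*e3 + e4 + 3/5*e5, and R ~R = 1082/225, so R^-1 = ~R / (1082/225).
R v = 28/9 + 14/9*e1 e2 + 14/15*e1 e3 + 5/3*e1 e4 - 13/15*e1 e5 - 14/5*e2 e3 - 2/3*e2 e4 - 34/15*e2 e5 + 13/5*e3 e4 - 73/25*e3 e5 - 14/5*e4 e5
Answer: 647/541*e1 - 1846/1623*e2 + 3977/2705*e3 - 382/541*e4 + 6428/2705*e5


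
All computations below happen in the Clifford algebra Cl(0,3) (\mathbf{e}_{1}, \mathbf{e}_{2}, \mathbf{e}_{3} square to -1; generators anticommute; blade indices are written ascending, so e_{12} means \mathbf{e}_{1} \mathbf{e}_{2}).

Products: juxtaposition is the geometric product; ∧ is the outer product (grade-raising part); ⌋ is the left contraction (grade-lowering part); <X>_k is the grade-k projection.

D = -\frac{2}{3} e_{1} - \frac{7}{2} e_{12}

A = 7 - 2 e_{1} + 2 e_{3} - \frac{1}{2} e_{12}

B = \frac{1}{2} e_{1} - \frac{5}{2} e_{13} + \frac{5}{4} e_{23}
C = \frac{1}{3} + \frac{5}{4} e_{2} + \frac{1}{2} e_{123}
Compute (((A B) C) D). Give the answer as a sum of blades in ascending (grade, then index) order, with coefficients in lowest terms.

step 1: 1 - \frac{3}{2} e_{1} + \frac{9}{4} e_{2} - 5 e_{3} - \frac{143}{8} e_{13} + 10 e_{23} - \frac{5}{2} e_{123}
step 2: -\frac{179}{48} - \frac{11}{2} e_{1} - \frac{111}{16} e_{2} + \frac{65}{6} e_{3} + \frac{5}{8} e_{12} - \frac{191}{24} e_{13} + \frac{31}{3} e_{23} + \frac{2113}{96} e_{123}
step 3: -\frac{71}{48} + \frac{7709}{288} e_{1} - \frac{59}{3} e_{2} + \frac{47429}{576} e_{3} + \frac{809}{96} e_{12} - \frac{521}{18} e_{13} - \frac{949}{72} e_{23} - \frac{1613}{36} e_{123}
Answer: -\frac{71}{48} + \frac{7709}{288} e_{1} - \frac{59}{3} e_{2} + \frac{47429}{576} e_{3} + \frac{809}{96} e_{12} - \frac{521}{18} e_{13} - \frac{949}{72} e_{23} - \frac{1613}{36} e_{123}


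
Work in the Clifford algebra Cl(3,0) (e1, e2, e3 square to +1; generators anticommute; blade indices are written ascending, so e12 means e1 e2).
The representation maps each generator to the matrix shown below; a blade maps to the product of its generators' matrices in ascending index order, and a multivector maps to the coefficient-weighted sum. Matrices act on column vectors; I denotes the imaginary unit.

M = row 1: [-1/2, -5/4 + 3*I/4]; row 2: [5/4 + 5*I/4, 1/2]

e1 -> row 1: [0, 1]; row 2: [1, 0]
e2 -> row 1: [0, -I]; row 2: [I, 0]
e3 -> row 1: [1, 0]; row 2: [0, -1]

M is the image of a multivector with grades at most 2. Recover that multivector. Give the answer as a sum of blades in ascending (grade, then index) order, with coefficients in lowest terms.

Method: 1, rho(e1), rho(e2), rho(e3) form a trace-orthogonal basis of the 2x2 complex matrices (tr(X Y) = 2 if X = Y, else 0), so M = m0*1 + m1*rho(e1) + m2*rho(e2) + m3*rho(e3) with m0 = tr(M)/2 = 0, m1 = tr(M rho(e1))/2 = I, m2 = tr(M rho(e2))/2 = 1/4 - 5*I/4, m3 = tr(M rho(e3))/2 = -1/2.
Multiplying table entries, the bivector images are rho(e12) = I*rho(e3), rho(e13) = -I*rho(e2), rho(e23) = I*rho(e1); with real blade coefficients the real parts of m0..m3 are the coefficients of 1, e1, e2, e3 and the imaginary parts give the bivectors (e23: Im m1, e13: -Im m2, e12: Im m3).
Answer: 1/4*e2 - 1/2*e3 + 5/4*e13 + e23


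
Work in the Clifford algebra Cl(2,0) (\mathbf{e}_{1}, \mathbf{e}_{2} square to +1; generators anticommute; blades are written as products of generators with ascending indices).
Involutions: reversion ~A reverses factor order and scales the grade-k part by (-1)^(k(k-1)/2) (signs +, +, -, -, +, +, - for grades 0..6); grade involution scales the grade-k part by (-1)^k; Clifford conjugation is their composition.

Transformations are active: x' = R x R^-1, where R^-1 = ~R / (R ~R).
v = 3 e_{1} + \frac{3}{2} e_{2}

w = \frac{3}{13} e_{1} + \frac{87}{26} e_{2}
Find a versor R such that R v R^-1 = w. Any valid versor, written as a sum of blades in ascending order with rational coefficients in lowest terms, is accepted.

R = v + w = \frac{42}{13} e_{1} + \frac{63}{13} e_{2} works: the equal norms (\frac{45}{4}) guarantee its sandwich swaps v into w.
Answer: \frac{42}{13} e_{1} + \frac{63}{13} e_{2}


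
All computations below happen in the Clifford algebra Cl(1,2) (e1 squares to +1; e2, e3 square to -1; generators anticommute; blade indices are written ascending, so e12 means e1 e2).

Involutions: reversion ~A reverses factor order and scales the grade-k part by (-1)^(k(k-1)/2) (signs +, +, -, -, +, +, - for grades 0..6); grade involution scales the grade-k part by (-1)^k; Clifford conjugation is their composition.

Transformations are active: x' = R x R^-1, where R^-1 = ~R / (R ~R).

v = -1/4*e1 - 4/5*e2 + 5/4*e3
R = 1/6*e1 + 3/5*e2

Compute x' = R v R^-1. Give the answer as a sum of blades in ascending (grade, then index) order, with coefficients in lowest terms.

~R = 1/6*e1 + 3/5*e2, and R ~R = -299/900, so R^-1 = ~R / (-299/900).
R v = 263/600 + 1/60*e12 + 5/24*e13 + 3/4*e23
Answer: -227/1196*e1 - 1171/1495*e2 - 5/4*e3


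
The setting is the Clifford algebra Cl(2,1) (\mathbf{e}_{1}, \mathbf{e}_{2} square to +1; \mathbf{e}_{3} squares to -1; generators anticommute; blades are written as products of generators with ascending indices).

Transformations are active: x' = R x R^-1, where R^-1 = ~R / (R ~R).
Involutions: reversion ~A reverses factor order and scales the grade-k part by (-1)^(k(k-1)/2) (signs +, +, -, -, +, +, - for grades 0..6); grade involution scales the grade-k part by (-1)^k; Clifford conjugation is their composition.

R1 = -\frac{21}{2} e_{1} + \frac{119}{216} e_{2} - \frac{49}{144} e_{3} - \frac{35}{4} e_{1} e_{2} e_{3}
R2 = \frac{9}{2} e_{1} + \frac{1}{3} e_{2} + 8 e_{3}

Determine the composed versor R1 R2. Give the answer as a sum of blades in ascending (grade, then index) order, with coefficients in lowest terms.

Distribute over the terms of R2 (each basis-blade product reordered to ascending indices, repeated generators contracted through their squares):
R1 (\frac{9}{2} e_{1}) = -\frac{189}{4} - \frac{119}{48} e_{1} e_{2} + \frac{49}{32} e_{1} e_{3} - \frac{315}{8} e_{2} e_{3}
R1 (\frac{1}{3} e_{2}) = \frac{119}{648} - \frac{7}{2} e_{1} e_{2} + \frac{35}{12} e_{1} e_{3} + \frac{49}{432} e_{2} e_{3}
R1 (8 e_{3}) = \frac{49}{18} + 70 e_{1} e_{2} - 84 e_{1} e_{3} + \frac{119}{27} e_{2} e_{3}
Summing the partial products and collecting blades:
Answer: -\frac{28735}{648} + \frac{3073}{48} e_{1} e_{2} - \frac{7637}{96} e_{1} e_{3} - \frac{1673}{48} e_{2} e_{3}


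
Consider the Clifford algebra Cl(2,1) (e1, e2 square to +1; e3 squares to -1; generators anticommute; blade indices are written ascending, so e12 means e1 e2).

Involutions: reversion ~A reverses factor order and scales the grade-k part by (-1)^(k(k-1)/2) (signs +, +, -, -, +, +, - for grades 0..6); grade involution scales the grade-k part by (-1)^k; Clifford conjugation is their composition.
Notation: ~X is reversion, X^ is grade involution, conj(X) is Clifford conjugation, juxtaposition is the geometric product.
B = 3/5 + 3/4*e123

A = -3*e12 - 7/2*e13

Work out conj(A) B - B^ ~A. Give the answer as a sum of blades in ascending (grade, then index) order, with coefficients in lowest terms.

first term: -21/8*e2 - 9/4*e3 + 9/5*e12 + 21/10*e13
second term: 21/8*e2 + 9/4*e3 + 9/5*e12 + 21/10*e13
Answer: -21/4*e2 - 9/2*e3


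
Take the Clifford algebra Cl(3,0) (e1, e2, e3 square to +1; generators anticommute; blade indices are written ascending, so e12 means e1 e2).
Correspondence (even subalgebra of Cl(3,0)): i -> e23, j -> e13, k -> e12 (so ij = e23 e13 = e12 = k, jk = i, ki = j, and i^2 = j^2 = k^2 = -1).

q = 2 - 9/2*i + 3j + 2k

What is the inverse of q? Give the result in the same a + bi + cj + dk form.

In blades: q = 2 + 2*e12 + 3*e13 - 9/2*e23.
With qbar = 2 - 2*e12 - 3*e13 + 9/2*e23 (scalar fixed, mapped units negated), q qbar = 149/4 (the sum of squared coefficients), so q^-1 = qbar / (149/4) = 8/149 - 8/149*e12 - 12/149*e13 + 18/149*e23; translating back:
Answer: 8/149 + 18/149*i - 12/149*j - 8/149*k


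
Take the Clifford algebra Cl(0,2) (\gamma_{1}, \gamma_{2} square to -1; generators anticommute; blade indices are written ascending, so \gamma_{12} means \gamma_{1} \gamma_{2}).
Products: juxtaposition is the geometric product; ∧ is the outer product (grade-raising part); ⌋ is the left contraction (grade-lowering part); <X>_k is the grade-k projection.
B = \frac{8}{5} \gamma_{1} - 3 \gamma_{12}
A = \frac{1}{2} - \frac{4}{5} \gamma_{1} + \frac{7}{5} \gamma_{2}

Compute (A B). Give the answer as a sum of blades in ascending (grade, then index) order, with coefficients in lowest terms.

step 1: \frac{32}{25} - \frac{17}{5} \gamma_{1} - \frac{12}{5} \gamma_{2} - \frac{187}{50} \gamma_{12}
Answer: \frac{32}{25} - \frac{17}{5} \gamma_{1} - \frac{12}{5} \gamma_{2} - \frac{187}{50} \gamma_{12}


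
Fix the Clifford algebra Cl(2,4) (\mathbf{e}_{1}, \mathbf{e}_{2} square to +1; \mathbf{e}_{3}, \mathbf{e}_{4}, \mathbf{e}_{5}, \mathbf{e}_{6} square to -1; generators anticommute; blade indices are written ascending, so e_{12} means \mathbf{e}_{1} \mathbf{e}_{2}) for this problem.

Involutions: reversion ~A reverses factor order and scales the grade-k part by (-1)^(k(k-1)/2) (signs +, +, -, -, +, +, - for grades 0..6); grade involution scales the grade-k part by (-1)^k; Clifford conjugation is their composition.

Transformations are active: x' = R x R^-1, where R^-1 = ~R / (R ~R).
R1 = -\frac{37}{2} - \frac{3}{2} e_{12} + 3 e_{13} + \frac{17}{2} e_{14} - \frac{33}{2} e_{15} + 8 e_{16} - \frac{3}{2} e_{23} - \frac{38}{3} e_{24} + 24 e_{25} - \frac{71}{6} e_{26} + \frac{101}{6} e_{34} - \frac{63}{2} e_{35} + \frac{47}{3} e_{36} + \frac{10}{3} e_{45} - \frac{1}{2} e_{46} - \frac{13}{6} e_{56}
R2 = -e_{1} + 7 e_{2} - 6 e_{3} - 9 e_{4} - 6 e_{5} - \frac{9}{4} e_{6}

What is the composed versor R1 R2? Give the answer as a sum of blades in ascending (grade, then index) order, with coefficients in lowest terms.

Distribute over the terms of R2 (each basis-blade product reordered to ascending indices, repeated generators contracted through their squares):
R1 (-e_{1}) = \frac{37}{2} e_{1} - \frac{3}{2} e_{2} + 3 e_{3} + \frac{17}{2} e_{4} - \frac{33}{2} e_{5} + 8 e_{6} + \frac{3}{2} e_{123} + \frac{38}{3} e_{124} - 24 e_{125} + \frac{71}{6} e_{126} - \frac{101}{6} e_{134} + \frac{63}{2} e_{135} - \frac{47}{3} e_{136} - \frac{10}{3} e_{145} + \frac{1}{2} e_{146} + \frac{13}{6} e_{156}
R1 (7 e_{2}) = -\frac{21}{2} e_{1} - \frac{259}{2} e_{2} + \frac{21}{2} e_{3} + \frac{266}{3} e_{4} - 168 e_{5} + \frac{497}{6} e_{6} - 21 e_{123} - \frac{119}{2} e_{124} + \frac{231}{2} e_{125} - 56 e_{126} + \frac{707}{6} e_{234} - \frac{441}{2} e_{235} + \frac{329}{3} e_{236} + \frac{70}{3} e_{245} - \frac{7}{2} e_{246} - \frac{91}{6} e_{256}
R1 (-6 e_{3}) = 18 e_{1} - 9 e_{2} + 111 e_{3} - 101 e_{4} + 189 e_{5} - 94 e_{6} + 9 e_{123} + 51 e_{134} - 99 e_{135} + 48 e_{136} - 76 e_{234} + 144 e_{235} - 71 e_{236} - 20 e_{345} + 3 e_{346} + 13 e_{356}
R1 (-9 e_{4}) = \frac{153}{2} e_{1} - 114 e_{2} + \frac{303}{2} e_{3} + \frac{333}{2} e_{4} - 30 e_{5} + \frac{9}{2} e_{6} + \frac{27}{2} e_{124} - 27 e_{134} - \frac{297}{2} e_{145} + 72 e_{146} + \frac{27}{2} e_{234} + 216 e_{245} - \frac{213}{2} e_{246} - \frac{567}{2} e_{345} + 141 e_{346} + \frac{39}{2} e_{456}
R1 (-6 e_{5}) = -99 e_{1} + 144 e_{2} - 189 e_{3} + 20 e_{4} + 111 e_{5} + 13 e_{6} + 9 e_{125} - 18 e_{135} - 51 e_{145} + 48 e_{156} + 9 e_{235} + 76 e_{245} - 71 e_{256} - 101 e_{345} + 94 e_{356} - 3 e_{456}
R1 (-\frac{9}{4} e_{6}) = 18 e_{1} - \frac{213}{8} e_{2} + \frac{141}{4} e_{3} - \frac{9}{8} e_{4} - \frac{39}{8} e_{5} + \frac{333}{8} e_{6} + \frac{27}{8} e_{126} - \frac{27}{4} e_{136} - \frac{153}{8} e_{146} + \frac{297}{8} e_{156} + \frac{27}{8} e_{236} + \frac{57}{2} e_{246} - 54 e_{256} - \frac{303}{8} e_{346} + \frac{567}{8} e_{356} - \frac{15}{2} e_{456}
Summing the partial products and collecting blades:
Answer: \frac{43}{2} e_{1} - \frac{1093}{8} e_{2} + \frac{489}{4} e_{3} + \frac{4357}{24} e_{4} + \frac{645}{8} e_{5} + \frac{1343}{24} e_{6} - \frac{21}{2} e_{123} - \frac{100}{3} e_{124} + \frac{201}{2} e_{125} - \frac{979}{24} e_{126} + \frac{43}{6} e_{134} - \frac{171}{2} e_{135} + \frac{307}{12} e_{136} - \frac{1217}{6} e_{145} + \frac{427}{8} e_{146} + \frac{2095}{24} e_{156} + \frac{166}{3} e_{234} - \frac{135}{2} e_{235} + \frac{1009}{24} e_{236} + \frac{946}{3} e_{245} - \frac{163}{2} e_{246} - \frac{841}{6} e_{256} - \frac{809}{2} e_{345} + \frac{849}{8} e_{346} + \frac{1423}{8} e_{356} + 9 e_{456}
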